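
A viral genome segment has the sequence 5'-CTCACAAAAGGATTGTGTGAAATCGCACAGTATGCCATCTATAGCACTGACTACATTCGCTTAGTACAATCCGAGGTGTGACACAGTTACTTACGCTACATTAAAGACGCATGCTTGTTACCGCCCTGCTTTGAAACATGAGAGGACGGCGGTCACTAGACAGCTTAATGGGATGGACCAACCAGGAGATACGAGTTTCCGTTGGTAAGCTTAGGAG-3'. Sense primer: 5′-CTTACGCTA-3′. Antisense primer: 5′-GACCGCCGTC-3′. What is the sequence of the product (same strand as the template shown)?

The forward primer matches the template at positions 90–98.
Taking the reverse complement of GACCGCCGTC gives GACGGCGGTC, found at positions 145–154 on the template; the primer anneals here to the top strand with its 3' end pointing upstream.
The product is the template from position 90 through 154 (65 bp).

5'-CTTACGCTACATTAAAGACGCATGCTTGTTACCGCCCTGCTTTGAAACATGAGAGGACGGCGGTC-3'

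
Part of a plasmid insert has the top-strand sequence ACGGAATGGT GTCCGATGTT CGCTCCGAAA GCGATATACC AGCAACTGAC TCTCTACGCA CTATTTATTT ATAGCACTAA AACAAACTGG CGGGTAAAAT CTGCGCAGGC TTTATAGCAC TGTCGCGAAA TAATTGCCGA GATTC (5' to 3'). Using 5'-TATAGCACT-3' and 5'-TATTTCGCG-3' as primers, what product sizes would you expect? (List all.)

63 bp, 20 bp

The forward primer TATAGCACT matches the top strand at positions 70–78, 113–121.
The reverse primer's reverse complement is CGCGAAATA, matching at positions 124–132.
Each forward site pairs with the reverse site to give a product ending at position 132: sizes 63, 20 bp.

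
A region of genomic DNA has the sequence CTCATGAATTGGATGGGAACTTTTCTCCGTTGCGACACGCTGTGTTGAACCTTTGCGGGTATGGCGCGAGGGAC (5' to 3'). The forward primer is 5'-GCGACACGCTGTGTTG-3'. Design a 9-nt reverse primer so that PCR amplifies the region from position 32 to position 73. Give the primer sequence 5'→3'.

5'-TCCCTCGCG-3'

The product's 3' end on the top strand is position 73.
The reverse primer anneals to the top strand over positions 65–73, i.e. to CGCGAGGGA.
Its sequence written 5'→3' is the reverse complement: TCCCTCGCG.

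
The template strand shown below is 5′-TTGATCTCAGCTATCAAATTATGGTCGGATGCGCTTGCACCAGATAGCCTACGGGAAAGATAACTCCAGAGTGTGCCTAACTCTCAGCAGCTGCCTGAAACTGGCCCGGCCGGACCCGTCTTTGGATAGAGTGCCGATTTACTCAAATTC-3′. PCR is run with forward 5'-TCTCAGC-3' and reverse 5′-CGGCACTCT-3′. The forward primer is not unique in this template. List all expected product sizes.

The forward primer TCTCAGC matches the top strand at positions 5–11, 82–88.
The reverse primer's reverse complement is AGAGTGCCG, matching at positions 128–136.
Each forward site pairs with the reverse site to give a product ending at position 136: sizes 132, 55 bp.

132 bp, 55 bp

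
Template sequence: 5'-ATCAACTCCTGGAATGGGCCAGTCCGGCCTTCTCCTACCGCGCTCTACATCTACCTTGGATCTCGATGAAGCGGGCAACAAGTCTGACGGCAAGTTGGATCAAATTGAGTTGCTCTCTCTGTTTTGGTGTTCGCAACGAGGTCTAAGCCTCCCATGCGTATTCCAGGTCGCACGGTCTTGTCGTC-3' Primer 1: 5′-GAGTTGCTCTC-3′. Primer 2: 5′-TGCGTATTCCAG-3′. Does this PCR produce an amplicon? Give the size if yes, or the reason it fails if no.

No product — both primers anneal to the same strand and extend in the same direction.

Primer 1 (GAGTTGCTCTC) matches the top strand at positions 107–117 (3' end points downstream).
Primer 2 (TGCGTATTCCAG) also matches the top strand directly, at positions 155–166 — its reverse complement CTGGAATACGCA is not present.
Both primers anneal to the bottom strand with 3' ends pointing the same way, so neither can prime synthesis back toward the other.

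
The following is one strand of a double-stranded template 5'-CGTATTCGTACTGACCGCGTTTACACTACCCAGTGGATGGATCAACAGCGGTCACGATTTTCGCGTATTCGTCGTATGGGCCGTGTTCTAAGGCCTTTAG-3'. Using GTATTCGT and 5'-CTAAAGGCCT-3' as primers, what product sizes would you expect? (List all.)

99 bp, 36 bp

The forward primer GTATTCGT matches the top strand at positions 2–9, 65–72.
The reverse primer's reverse complement is AGGCCTTTAG, matching at positions 91–100.
Each forward site pairs with the reverse site to give a product ending at position 100: sizes 99, 36 bp.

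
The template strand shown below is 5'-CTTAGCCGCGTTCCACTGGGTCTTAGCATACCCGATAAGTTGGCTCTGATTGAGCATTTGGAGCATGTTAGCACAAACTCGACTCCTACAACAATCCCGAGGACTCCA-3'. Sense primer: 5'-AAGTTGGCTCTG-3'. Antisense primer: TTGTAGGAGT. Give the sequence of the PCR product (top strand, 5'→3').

5'-AAGTTGGCTCTGATTGAGCATTTGGAGCATGTTAGCACAAACTCGACTCCTACAA-3'

Forward primer AAGTTGGCTCTG is found on the top strand at positions 37–48.
Reverse complement of the reverse primer: ACTCCTACAA. This occurs on the top strand at positions 82–91.
The product is the template from position 37 through 91 (55 bp).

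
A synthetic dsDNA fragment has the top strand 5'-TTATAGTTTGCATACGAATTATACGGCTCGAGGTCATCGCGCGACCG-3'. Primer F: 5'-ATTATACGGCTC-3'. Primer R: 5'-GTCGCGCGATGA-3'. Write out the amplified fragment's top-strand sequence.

The forward primer matches the template at positions 18–29.
The reverse primer's reverse complement is TCATCGCGCGAC, which matches the template at positions 34–45.
The product is the template from position 18 through 45 (28 bp).

5'-ATTATACGGCTCGAGGTCATCGCGCGAC-3'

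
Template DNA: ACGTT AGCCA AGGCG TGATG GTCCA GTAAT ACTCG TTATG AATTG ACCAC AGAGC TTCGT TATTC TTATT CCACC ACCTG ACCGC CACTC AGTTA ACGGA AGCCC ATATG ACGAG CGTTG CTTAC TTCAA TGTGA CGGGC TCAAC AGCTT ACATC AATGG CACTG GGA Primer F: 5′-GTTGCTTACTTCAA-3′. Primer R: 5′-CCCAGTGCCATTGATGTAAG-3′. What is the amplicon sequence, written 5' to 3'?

5'-GTTGCTTACTTCAATGTGACGGGCTCAACAGCTTACATCAATGGCACTGGG-3'

Forward primer GTTGCTTACTTCAA is found on the top strand at positions 117–130.
Taking the reverse complement of CCCAGTGCCATTGATGTAAG gives CTTACATCAATGGCACTGGG, found at positions 148–167 on the template; the primer anneals here to the top strand with its 3' end pointing upstream.
The product is the template from position 117 through 167 (51 bp).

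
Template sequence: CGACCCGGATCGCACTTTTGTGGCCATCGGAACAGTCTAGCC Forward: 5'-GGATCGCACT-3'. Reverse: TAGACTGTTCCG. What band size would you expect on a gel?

Scanning the template, GGATCGCACT occurs at positions 7–16; this primer anneals to the bottom strand there with its 3' end pointing downstream.
Taking the reverse complement of TAGACTGTTCCG gives CGGAACAGTCTA, found at positions 28–39 on the template; the primer anneals here to the top strand with its 3' end pointing upstream.
The product runs from position 7 to position 39, so its length is 39 − 7 + 1 = 33 bp.

33 bp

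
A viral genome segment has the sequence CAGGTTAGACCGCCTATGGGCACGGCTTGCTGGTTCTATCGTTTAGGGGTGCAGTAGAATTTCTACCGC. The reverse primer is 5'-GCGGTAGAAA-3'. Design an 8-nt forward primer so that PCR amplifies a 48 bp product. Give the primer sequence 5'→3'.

5'-ACGGCTTG-3'

The reverse primer's reverse complement TTTCTACCGC matches the template at positions 60–69, so the product ends at position 69.
A 48 bp product then starts at position 69 − 48 + 1 = 22.
The forward primer is identical to the top strand there: ACGGCTTG.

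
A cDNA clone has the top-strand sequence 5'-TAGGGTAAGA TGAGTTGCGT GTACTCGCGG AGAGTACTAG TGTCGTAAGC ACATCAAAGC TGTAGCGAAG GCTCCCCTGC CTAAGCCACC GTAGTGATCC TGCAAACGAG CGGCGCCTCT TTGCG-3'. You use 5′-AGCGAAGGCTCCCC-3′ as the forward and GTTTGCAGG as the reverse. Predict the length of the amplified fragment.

44 bp

Forward primer AGCGAAGGCTCCCC is found on the top strand at positions 64–77.
Reverse complement of the reverse primer: CCTGCAAAC. This occurs on the top strand at positions 99–107.
Product length = (reverse-primer end) − (forward-primer start) + 1 = 107 − 64 + 1 = 44 bp.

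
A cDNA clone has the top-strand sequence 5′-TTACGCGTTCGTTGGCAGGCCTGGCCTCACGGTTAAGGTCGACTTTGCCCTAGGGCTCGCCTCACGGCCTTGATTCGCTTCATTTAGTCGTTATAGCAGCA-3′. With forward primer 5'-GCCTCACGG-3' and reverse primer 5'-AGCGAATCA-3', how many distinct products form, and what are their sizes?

Two products: 56 bp, 21 bp

The forward primer GCCTCACGG matches the top strand at positions 24–32, 59–67.
The reverse primer's reverse complement is TGATTCGCT, matching at positions 71–79.
Each forward site pairs with the reverse site to give a product ending at position 79: sizes 56, 21 bp.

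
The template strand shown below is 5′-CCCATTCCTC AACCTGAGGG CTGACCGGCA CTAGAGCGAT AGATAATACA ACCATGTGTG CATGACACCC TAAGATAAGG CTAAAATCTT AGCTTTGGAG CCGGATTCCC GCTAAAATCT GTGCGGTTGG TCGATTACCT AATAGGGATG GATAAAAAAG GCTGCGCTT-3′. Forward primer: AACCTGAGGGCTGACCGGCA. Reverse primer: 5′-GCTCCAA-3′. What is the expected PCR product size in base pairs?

91 bp

The forward primer matches the template at positions 11–30.
The reverse primer's reverse complement is TTGGAGC, which matches the template at positions 95–101.
Amplicon spans positions 11–101: 91 bp.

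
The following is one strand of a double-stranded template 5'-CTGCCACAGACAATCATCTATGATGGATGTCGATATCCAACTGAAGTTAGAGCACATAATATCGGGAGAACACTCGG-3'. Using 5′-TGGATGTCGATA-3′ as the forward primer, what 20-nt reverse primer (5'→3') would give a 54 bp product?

The forward primer binds at positions 24–35, so a 54 bp product ends at position 24 + 54 − 1 = 77.
The reverse primer anneals to the top strand over positions 58–77, i.e. to AATATCGGGAGAACACTCGG.
Its sequence written 5'→3' is the reverse complement: CCGAGTGTTCTCCCGATATT.

5'-CCGAGTGTTCTCCCGATATT-3'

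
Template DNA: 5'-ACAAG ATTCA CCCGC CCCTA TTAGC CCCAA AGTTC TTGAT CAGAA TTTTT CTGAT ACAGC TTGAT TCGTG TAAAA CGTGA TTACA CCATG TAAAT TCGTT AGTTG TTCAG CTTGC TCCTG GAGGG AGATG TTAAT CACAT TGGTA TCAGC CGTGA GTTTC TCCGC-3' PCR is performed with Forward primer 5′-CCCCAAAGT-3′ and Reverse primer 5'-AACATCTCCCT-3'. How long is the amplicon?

108 bp

The forward primer matches the template at positions 25–33.
Taking the reverse complement of AACATCTCCCT gives AGGGAGATGTT, found at positions 122–132 on the template; the primer anneals here to the top strand with its 3' end pointing upstream.
Product length = (reverse-primer end) − (forward-primer start) + 1 = 132 − 25 + 1 = 108 bp.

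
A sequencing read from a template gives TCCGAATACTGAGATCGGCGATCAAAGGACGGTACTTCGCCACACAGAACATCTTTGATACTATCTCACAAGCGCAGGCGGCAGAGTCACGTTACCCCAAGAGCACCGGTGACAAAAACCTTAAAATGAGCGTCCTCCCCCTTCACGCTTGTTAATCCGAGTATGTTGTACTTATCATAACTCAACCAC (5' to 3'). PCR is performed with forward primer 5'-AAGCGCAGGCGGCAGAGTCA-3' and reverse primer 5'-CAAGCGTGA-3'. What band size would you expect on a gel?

Scanning the template, AAGCGCAGGCGGCAGAGTCA occurs at positions 70–89; this primer anneals to the bottom strand there with its 3' end pointing downstream.
Reverse complement of the reverse primer: TCACGCTTG. This occurs on the top strand at positions 143–151.
Product length = (reverse-primer end) − (forward-primer start) + 1 = 151 − 70 + 1 = 82 bp.

82 bp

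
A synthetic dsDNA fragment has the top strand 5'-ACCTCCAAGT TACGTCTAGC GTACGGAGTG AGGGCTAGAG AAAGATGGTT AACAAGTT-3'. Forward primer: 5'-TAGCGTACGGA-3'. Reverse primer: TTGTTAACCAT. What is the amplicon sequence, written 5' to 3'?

5'-TAGCGTACGGAGTGAGGGCTAGAGAAAGATGGTTAACAA-3'

Forward primer TAGCGTACGGA is found on the top strand at positions 17–27.
Reverse complement of the reverse primer: ATGGTTAACAA. This occurs on the top strand at positions 45–55.
The product is the template from position 17 through 55 (39 bp).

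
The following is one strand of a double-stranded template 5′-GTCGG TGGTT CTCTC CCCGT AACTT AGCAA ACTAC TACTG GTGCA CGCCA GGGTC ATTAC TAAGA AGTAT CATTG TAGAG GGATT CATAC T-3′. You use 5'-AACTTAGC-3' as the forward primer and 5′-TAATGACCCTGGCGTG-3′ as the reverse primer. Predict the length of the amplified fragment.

The forward primer matches the template at positions 21–28.
The reverse primer's reverse complement is CACGCCAGGGTCATTA, which matches the template at positions 44–59.
The product runs from position 21 to position 59, so its length is 59 − 21 + 1 = 39 bp.

39 bp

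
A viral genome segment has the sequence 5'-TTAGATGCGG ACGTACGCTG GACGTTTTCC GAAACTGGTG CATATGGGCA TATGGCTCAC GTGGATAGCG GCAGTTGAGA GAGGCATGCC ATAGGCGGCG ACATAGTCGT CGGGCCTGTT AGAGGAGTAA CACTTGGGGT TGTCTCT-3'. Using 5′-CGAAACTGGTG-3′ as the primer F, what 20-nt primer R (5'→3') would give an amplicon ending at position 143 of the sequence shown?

5'-ACAACCCCAAGTGTTACTCC-3'

The forward primer binds at positions 30–40; the product's 3' end on the top strand is position 143.
The reverse primer anneals to the top strand over positions 124–143, i.e. to GGAGTAACACTTGGGGTTGT.
Its sequence written 5'→3' is the reverse complement: ACAACCCCAAGTGTTACTCC.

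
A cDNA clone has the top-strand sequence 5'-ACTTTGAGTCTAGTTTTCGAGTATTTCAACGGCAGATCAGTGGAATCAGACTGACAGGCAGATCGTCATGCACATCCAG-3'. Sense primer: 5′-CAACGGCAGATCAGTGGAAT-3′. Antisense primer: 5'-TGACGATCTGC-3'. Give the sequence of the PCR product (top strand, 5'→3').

5'-CAACGGCAGATCAGTGGAATCAGACTGACAGGCAGATCGTCA-3'

The forward primer matches the template at positions 27–46.
The reverse primer's reverse complement is GCAGATCGTCA, which matches the template at positions 58–68.
The product is the template from position 27 through 68 (42 bp).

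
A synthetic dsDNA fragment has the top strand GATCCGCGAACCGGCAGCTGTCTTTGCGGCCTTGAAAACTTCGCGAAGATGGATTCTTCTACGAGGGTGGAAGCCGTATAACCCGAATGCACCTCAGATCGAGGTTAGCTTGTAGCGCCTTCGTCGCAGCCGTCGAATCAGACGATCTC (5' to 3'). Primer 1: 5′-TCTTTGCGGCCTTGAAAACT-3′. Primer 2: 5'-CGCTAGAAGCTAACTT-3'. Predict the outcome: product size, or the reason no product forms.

No product — primer 2 has no binding site in the template.

Primer 2 (CGCTAGAAGCTAACTT) does not match the top strand, and its reverse complement AAGTTAGCTTCTAGCG does not match either.
With no annealing site for primer 2, no amplification occurs.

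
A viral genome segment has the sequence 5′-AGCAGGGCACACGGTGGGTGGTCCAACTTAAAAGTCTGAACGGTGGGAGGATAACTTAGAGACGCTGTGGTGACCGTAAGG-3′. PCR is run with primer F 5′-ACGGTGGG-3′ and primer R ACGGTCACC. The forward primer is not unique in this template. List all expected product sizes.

The forward primer ACGGTGGG matches the top strand at positions 11–18, 40–47.
The reverse primer's reverse complement is GGTGACCGT, matching at positions 69–77.
Each forward site pairs with the reverse site to give a product ending at position 77: sizes 67, 38 bp.

67 bp, 38 bp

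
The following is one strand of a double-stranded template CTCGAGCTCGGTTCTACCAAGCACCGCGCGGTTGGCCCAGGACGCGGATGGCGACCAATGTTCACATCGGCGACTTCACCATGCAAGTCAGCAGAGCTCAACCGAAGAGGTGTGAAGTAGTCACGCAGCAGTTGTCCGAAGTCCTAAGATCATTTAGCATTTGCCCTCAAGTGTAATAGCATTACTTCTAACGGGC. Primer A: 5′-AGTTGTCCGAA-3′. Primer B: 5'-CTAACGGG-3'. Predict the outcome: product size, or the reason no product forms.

No product — both primers anneal to the same strand and extend in the same direction.

Primer A (AGTTGTCCGAA) matches the top strand at positions 130–140 (3' end points downstream).
Primer B (CTAACGGG) also matches the top strand directly, at positions 188–195 — its reverse complement CCCGTTAG is not present.
Both primers anneal to the bottom strand with 3' ends pointing the same way, so neither can prime synthesis back toward the other.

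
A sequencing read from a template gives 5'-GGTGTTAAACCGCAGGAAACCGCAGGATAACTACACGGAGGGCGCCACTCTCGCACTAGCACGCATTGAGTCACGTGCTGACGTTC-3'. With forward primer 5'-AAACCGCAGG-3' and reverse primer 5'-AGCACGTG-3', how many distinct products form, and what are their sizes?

Two products: 73 bp, 63 bp

The forward primer AAACCGCAGG matches the top strand at positions 7–16, 17–26.
The reverse primer's reverse complement is CACGTGCT, matching at positions 72–79.
Each forward site pairs with the reverse site to give a product ending at position 79: sizes 73, 63 bp.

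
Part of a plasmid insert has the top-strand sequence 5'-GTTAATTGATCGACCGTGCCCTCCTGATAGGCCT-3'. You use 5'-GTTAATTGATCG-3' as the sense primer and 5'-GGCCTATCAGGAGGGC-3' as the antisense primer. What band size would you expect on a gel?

33 bp

Forward primer GTTAATTGATCG is found on the top strand at positions 1–12.
Reverse complement of the reverse primer: GCCCTCCTGATAGGCC. This occurs on the top strand at positions 18–33.
The product runs from position 1 to position 33, so its length is 33 − 1 + 1 = 33 bp.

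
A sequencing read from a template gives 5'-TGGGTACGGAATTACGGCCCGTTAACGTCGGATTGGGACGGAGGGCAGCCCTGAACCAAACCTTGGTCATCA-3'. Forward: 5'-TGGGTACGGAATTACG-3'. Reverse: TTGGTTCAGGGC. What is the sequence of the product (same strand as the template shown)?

5'-TGGGTACGGAATTACGGCCCGTTAACGTCGGATTGGGACGGAGGGCAGCCCTGAACCAA-3'

Forward primer TGGGTACGGAATTACG is found on the top strand at positions 1–16.
Reverse complement of the reverse primer: GCCCTGAACCAA. This occurs on the top strand at positions 48–59.
The product is the template from position 1 through 59 (59 bp).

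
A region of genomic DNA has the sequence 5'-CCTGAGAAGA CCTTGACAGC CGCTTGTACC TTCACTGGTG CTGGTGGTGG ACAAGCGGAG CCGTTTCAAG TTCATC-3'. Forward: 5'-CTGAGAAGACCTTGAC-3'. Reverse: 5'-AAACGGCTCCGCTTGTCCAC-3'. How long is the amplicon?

The forward primer matches the template at positions 2–17.
Reverse complement of the reverse primer: GTGGACAAGCGGAGCCGTTT. This occurs on the top strand at positions 47–66.
Product length = (reverse-primer end) − (forward-primer start) + 1 = 66 − 2 + 1 = 65 bp.

65 bp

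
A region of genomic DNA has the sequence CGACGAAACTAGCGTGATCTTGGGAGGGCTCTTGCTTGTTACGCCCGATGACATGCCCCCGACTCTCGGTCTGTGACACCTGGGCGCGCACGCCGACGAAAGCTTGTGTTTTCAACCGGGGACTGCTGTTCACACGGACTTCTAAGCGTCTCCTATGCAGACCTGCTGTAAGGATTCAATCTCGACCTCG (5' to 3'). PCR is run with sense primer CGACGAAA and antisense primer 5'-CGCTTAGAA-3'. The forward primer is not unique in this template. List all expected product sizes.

148 bp, 55 bp

The forward primer CGACGAAA matches the top strand at positions 1–8, 94–101.
The reverse primer's reverse complement is TTCTAAGCG, matching at positions 140–148.
Each forward site pairs with the reverse site to give a product ending at position 148: sizes 148, 55 bp.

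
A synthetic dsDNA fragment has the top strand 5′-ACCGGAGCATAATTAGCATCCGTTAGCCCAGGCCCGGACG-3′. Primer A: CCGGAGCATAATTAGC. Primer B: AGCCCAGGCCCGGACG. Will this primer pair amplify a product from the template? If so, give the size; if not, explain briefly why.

Primer A (CCGGAGCATAATTAGC) matches the top strand at positions 2–17 (3' end points downstream).
Primer B (AGCCCAGGCCCGGACG) also matches the top strand directly, at positions 25–40 — its reverse complement CGTCCGGGCCTGGGCT is not present.
Both primers anneal to the bottom strand with 3' ends pointing the same way, so neither can prime synthesis back toward the other.

No product — both primers anneal to the same strand and extend in the same direction.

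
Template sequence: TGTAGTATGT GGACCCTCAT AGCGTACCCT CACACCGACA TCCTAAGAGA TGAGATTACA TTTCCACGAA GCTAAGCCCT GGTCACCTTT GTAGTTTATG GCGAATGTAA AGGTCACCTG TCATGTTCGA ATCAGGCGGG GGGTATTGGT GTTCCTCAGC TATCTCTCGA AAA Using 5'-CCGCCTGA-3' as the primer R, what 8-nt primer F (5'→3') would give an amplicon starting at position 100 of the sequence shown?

5'-GGCGAATG-3'

The reverse primer's reverse complement TCAGGCGG matches the template at positions 132–139; the product starts at position 100.
The forward primer is identical to the top strand over positions 100–107: GGCGAATG.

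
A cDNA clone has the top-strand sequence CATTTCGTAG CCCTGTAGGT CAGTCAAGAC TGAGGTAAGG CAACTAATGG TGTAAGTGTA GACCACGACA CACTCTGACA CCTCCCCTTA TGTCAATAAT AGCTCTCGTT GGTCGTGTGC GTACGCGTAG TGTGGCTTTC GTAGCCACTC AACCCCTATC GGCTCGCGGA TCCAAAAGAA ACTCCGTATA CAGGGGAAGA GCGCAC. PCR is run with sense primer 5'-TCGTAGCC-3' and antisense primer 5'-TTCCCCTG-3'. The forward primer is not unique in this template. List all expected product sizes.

The forward primer TCGTAGCC matches the top strand at positions 5–12, 139–146.
The reverse primer's reverse complement is CAGGGGAA, matching at positions 191–198.
Each forward site pairs with the reverse site to give a product ending at position 198: sizes 194, 60 bp.

194 bp, 60 bp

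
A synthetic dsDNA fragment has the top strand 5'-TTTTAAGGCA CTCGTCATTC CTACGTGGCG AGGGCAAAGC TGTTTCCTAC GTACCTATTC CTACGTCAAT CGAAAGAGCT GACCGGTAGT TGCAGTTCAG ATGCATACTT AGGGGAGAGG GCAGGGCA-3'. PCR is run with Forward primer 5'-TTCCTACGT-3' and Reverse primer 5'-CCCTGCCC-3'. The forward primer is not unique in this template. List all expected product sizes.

The forward primer TTCCTACGT matches the top strand at positions 18–26, 44–52, 58–66.
The reverse primer's reverse complement is GGGCAGGG, matching at positions 119–126.
Each forward site pairs with the reverse site to give a product ending at position 126: sizes 109, 83, 69 bp.

109 bp, 83 bp, 69 bp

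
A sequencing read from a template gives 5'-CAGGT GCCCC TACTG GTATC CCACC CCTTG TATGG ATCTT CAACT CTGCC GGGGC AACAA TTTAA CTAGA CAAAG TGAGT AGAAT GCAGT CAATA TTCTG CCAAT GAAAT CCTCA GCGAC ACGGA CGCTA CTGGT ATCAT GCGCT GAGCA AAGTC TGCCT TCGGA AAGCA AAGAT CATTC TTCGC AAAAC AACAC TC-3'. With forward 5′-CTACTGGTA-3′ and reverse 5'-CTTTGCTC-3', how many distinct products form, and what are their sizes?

Two products: 144 bp, 26 bp

The forward primer CTACTGGTA matches the top strand at positions 10–18, 128–136.
The reverse primer's reverse complement is GAGCAAAG, matching at positions 146–153.
Each forward site pairs with the reverse site to give a product ending at position 153: sizes 144, 26 bp.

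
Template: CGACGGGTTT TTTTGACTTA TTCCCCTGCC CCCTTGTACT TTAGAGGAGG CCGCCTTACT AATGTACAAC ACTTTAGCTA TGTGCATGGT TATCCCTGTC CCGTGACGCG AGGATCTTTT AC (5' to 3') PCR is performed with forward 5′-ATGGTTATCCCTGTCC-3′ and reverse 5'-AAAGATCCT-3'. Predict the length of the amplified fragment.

Forward primer ATGGTTATCCCTGTCC is found on the top strand at positions 86–101.
Taking the reverse complement of AAAGATCCT gives AGGATCTTT, found at positions 111–119 on the template; the primer anneals here to the top strand with its 3' end pointing upstream.
The product runs from position 86 to position 119, so its length is 119 − 86 + 1 = 34 bp.

34 bp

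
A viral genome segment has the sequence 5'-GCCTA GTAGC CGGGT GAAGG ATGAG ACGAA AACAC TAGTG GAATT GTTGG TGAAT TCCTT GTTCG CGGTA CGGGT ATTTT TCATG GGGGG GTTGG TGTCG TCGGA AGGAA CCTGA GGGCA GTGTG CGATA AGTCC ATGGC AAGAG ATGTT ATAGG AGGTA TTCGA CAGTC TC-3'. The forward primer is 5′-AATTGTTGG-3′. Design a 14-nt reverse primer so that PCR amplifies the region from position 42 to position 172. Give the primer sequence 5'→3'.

The product's 3' end on the top strand is position 172.
The reverse primer anneals to the top strand over positions 159–172, i.e. to TATTCGACAGTCTC.
Its sequence written 5'→3' is the reverse complement: GAGACTGTCGAATA.

5'-GAGACTGTCGAATA-3'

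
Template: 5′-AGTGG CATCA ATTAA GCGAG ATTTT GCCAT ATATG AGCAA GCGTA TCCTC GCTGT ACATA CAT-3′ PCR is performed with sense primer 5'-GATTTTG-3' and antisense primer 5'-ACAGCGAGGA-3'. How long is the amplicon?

The forward primer matches the template at positions 20–26.
Taking the reverse complement of ACAGCGAGGA gives TCCTCGCTGT, found at positions 46–55 on the template; the primer anneals here to the top strand with its 3' end pointing upstream.
Product length = (reverse-primer end) − (forward-primer start) + 1 = 55 − 20 + 1 = 36 bp.

36 bp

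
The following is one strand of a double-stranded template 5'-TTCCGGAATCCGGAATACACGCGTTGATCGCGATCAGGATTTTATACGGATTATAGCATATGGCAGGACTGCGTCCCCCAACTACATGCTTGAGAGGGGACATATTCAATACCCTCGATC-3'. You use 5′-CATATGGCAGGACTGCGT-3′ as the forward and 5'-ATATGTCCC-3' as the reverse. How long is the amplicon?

Scanning the template, CATATGGCAGGACTGCGT occurs at positions 57–74; this primer anneals to the bottom strand there with its 3' end pointing downstream.
Taking the reverse complement of ATATGTCCC gives GGGACATAT, found at positions 97–105 on the template; the primer anneals here to the top strand with its 3' end pointing upstream.
Product length = (reverse-primer end) − (forward-primer start) + 1 = 105 − 57 + 1 = 49 bp.

49 bp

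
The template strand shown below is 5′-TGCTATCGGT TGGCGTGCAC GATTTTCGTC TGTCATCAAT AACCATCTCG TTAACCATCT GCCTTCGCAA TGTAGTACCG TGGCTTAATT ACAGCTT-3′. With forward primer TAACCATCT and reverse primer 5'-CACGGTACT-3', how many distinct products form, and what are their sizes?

The forward primer TAACCATCT matches the top strand at positions 40–48, 52–60.
The reverse primer's reverse complement is AGTACCGTG, matching at positions 74–82.
Each forward site pairs with the reverse site to give a product ending at position 82: sizes 43, 31 bp.

Two products: 43 bp, 31 bp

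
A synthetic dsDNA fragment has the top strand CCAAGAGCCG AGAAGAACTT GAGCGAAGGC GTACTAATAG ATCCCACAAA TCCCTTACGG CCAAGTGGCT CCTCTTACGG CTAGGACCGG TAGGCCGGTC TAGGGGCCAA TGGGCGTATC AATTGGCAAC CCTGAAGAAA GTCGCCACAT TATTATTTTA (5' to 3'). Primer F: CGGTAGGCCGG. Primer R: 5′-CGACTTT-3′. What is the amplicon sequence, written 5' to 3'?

The forward primer matches the template at positions 88–98.
Taking the reverse complement of CGACTTT gives AAAGTCG, found at positions 138–144 on the template; the primer anneals here to the top strand with its 3' end pointing upstream.
The product is the template from position 88 through 144 (57 bp).

5'-CGGTAGGCCGGTCTAGGGGCCAATGGGCGTATCAATTGGCAACCCTGAAGAAAGTCG-3'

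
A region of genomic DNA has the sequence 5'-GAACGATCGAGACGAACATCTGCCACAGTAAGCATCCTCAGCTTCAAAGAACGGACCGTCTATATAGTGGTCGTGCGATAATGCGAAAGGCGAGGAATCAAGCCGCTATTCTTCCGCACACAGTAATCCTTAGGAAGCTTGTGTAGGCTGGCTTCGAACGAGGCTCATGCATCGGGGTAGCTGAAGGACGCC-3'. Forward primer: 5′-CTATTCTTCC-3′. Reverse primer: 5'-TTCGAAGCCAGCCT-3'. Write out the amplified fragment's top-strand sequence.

Forward primer CTATTCTTCC is found on the top strand at positions 106–115.
Taking the reverse complement of TTCGAAGCCAGCCT gives AGGCTGGCTTCGAA, found at positions 145–158 on the template; the primer anneals here to the top strand with its 3' end pointing upstream.
The product is the template from position 106 through 158 (53 bp).

5'-CTATTCTTCCGCACACAGTAATCCTTAGGAAGCTTGTGTAGGCTGGCTTCGAA-3'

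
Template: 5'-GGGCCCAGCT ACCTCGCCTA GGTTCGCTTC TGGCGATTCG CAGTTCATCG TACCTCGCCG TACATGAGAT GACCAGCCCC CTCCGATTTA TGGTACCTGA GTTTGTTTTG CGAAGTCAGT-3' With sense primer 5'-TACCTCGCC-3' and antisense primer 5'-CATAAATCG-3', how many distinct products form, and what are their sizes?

The forward primer TACCTCGCC matches the top strand at positions 10–18, 51–59.
The reverse primer's reverse complement is CGATTTATG, matching at positions 84–92.
Each forward site pairs with the reverse site to give a product ending at position 92: sizes 83, 42 bp.

Two products: 83 bp, 42 bp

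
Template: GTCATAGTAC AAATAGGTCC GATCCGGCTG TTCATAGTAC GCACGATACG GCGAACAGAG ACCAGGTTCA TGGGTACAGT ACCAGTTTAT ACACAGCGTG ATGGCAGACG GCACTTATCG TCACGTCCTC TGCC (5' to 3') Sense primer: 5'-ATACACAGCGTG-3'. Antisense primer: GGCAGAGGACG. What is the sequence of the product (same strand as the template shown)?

The forward primer matches the template at positions 89–100.
Taking the reverse complement of GGCAGAGGACG gives CGTCCTCTGCC, found at positions 124–134 on the template; the primer anneals here to the top strand with its 3' end pointing upstream.
The product is the template from position 89 through 134 (46 bp).

5'-ATACACAGCGTGATGGCAGACGGCACTTATCGTCACGTCCTCTGCC-3'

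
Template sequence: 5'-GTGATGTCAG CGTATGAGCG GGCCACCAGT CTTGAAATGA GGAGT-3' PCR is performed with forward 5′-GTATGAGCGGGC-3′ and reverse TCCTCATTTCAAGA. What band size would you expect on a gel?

Scanning the template, GTATGAGCGGGC occurs at positions 12–23; this primer anneals to the bottom strand there with its 3' end pointing downstream.
The reverse primer's reverse complement is TCTTGAAATGAGGA, which matches the template at positions 30–43.
Product length = (reverse-primer end) − (forward-primer start) + 1 = 43 − 12 + 1 = 32 bp.

32 bp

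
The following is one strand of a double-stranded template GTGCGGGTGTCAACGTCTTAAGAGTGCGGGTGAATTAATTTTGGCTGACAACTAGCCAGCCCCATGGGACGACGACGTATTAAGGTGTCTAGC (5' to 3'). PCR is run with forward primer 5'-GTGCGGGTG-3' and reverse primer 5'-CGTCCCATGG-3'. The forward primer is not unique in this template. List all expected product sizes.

The forward primer GTGCGGGTG matches the top strand at positions 1–9, 24–32.
The reverse primer's reverse complement is CCATGGGACG, matching at positions 62–71.
Each forward site pairs with the reverse site to give a product ending at position 71: sizes 71, 48 bp.

71 bp, 48 bp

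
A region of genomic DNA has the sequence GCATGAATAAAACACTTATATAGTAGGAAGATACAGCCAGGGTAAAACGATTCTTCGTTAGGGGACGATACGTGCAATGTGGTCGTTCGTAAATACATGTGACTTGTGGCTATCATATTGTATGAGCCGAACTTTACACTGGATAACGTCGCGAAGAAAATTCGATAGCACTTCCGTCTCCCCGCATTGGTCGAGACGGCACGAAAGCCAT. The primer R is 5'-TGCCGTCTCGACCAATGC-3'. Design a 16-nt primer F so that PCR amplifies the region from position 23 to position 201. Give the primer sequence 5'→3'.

5'-GTAGGAAGATACAGCC-3'

The reverse primer's reverse complement GCATTGGTCGAGACGGCA matches the template at positions 184–201; the product starts at position 23.
The forward primer is identical to the top strand over positions 23–38: GTAGGAAGATACAGCC.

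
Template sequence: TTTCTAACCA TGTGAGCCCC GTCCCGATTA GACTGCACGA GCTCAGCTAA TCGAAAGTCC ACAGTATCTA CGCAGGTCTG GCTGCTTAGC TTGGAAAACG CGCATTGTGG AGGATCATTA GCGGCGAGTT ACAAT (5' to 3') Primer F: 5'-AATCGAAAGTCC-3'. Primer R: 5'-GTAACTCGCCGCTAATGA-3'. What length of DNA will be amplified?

Scanning the template, AATCGAAAGTCC occurs at positions 49–60; this primer anneals to the bottom strand there with its 3' end pointing downstream.
Taking the reverse complement of GTAACTCGCCGCTAATGA gives TCATTAGCGGCGAGTTAC, found at positions 115–132 on the template; the primer anneals here to the top strand with its 3' end pointing upstream.
Product length = (reverse-primer end) − (forward-primer start) + 1 = 132 − 49 + 1 = 84 bp.

84 bp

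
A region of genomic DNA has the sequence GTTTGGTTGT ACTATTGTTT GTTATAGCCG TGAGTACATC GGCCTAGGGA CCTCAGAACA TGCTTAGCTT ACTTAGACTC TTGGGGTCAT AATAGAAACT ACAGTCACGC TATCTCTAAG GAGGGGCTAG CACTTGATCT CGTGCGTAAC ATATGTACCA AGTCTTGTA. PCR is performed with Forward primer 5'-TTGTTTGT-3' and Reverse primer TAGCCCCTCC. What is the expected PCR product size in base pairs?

The forward primer matches the template at positions 15–22.
The reverse primer's reverse complement is GGAGGGGCTA, which matches the template at positions 120–129.
Amplicon spans positions 15–129: 115 bp.

115 bp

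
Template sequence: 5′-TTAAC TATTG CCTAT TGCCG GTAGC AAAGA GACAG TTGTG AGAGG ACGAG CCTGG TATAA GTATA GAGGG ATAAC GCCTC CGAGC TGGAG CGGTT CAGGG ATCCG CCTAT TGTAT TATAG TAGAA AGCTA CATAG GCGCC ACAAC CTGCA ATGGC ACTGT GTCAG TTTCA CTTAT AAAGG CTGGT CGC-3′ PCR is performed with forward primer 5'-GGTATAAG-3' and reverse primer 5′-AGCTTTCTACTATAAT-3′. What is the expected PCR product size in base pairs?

76 bp

The forward primer matches the template at positions 54–61.
Taking the reverse complement of AGCTTTCTACTATAAT gives ATTATAGTAGAAAGCT, found at positions 114–129 on the template; the primer anneals here to the top strand with its 3' end pointing upstream.
The product runs from position 54 to position 129, so its length is 129 − 54 + 1 = 76 bp.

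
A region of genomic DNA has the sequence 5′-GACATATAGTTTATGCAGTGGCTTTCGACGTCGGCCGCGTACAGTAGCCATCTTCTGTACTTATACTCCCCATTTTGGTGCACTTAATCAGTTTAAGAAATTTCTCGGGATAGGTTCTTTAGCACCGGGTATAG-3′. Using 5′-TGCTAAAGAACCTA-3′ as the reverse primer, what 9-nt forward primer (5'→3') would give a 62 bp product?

5'-ATACTCCCC-3'

The reverse primer's reverse complement TAGGTTCTTTAGCA matches the template at positions 111–124, so the product ends at position 124.
A 62 bp product then starts at position 124 − 62 + 1 = 63.
The forward primer is identical to the top strand there: ATACTCCCC.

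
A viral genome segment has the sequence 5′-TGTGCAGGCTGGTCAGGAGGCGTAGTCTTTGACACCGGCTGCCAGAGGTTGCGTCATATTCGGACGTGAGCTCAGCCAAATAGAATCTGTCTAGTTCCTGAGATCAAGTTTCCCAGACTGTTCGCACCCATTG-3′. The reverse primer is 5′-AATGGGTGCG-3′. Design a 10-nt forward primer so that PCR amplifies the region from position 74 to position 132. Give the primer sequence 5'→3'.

The reverse primer's reverse complement CGCACCCATT matches the template at positions 123–132; the product starts at position 74.
The forward primer is identical to the top strand over positions 74–83: AGCCAAATAG.

5'-AGCCAAATAG-3'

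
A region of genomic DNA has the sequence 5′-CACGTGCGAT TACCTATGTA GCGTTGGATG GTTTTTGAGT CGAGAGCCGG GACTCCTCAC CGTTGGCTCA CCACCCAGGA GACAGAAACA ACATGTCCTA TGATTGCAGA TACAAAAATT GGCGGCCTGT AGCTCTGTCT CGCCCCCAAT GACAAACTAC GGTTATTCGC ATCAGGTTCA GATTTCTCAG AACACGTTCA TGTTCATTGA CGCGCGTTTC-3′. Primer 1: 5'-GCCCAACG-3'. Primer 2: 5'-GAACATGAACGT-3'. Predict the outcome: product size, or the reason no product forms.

No product — primer 1 has no binding site in the template.

Primer 1 (GCCCAACG) does not match the top strand, and its reverse complement CGTTGGGC does not match either.
With no annealing site for primer 1, no amplification occurs.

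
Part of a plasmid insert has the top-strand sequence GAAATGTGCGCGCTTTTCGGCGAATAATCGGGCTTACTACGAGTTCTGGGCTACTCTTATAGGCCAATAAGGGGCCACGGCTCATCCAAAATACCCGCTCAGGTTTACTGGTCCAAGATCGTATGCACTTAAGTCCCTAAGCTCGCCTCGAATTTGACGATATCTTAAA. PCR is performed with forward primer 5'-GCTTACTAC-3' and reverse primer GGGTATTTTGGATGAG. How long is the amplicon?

The forward primer matches the template at positions 32–40.
Taking the reverse complement of GGGTATTTTGGATGAG gives CTCATCCAAAATACCC, found at positions 81–96 on the template; the primer anneals here to the top strand with its 3' end pointing upstream.
Amplicon spans positions 32–96: 65 bp.

65 bp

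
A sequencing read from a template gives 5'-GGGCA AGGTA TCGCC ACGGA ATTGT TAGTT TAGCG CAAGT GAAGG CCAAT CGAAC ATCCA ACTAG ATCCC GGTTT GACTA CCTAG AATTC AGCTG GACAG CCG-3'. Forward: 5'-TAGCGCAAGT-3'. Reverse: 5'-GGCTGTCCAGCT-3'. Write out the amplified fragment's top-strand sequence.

Forward primer TAGCGCAAGT is found on the top strand at positions 31–40.
The reverse primer's reverse complement is AGCTGGACAGCC, which matches the template at positions 91–102.
The product is the template from position 31 through 102 (72 bp).

5'-TAGCGCAAGTGAAGGCCAATCGAACATCCAACTAGATCCCGGTTTGACTACCTAGAATTCAGCTGGACAGCC-3'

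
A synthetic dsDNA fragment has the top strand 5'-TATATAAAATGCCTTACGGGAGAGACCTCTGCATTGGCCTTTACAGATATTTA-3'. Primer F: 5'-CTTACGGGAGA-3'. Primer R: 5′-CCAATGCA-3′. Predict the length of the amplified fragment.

25 bp

Forward primer CTTACGGGAGA is found on the top strand at positions 13–23.
Reverse complement of the reverse primer: TGCATTGG. This occurs on the top strand at positions 30–37.
Amplicon spans positions 13–37: 25 bp.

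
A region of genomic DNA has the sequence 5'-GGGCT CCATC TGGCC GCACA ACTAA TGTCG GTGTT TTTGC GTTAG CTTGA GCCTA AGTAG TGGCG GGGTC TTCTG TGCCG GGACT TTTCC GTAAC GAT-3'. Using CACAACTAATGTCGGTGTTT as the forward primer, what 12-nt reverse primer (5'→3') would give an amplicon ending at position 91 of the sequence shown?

5'-CGGAAAAGTCCC-3'

The forward primer binds at positions 17–36; the product's 3' end on the top strand is position 91.
The reverse primer anneals to the top strand over positions 80–91, i.e. to GGGACTTTTCCG.
Its sequence written 5'→3' is the reverse complement: CGGAAAAGTCCC.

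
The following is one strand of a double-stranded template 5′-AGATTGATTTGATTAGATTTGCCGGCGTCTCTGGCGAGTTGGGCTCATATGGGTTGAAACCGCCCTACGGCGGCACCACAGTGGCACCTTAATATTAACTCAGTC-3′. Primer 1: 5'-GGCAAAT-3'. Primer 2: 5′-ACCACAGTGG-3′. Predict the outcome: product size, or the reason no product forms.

Primer 1 (GGCAAAT) has reverse complement ATTTGCC, which matches the top strand at positions 17–23; primer 1 anneals to the top strand there with its 3' end pointing upstream toward position 17.
Primer 2 (ACCACAGTGG) matches the top strand directly at positions 75–84; it anneals to the bottom strand with its 3' end pointing downstream toward position 84.
The 3' ends diverge (primer 1 extends toward position 1, primer 2 toward position 105), so the primers never converge on a shared product.

No product — the primers' 3' ends point away from each other.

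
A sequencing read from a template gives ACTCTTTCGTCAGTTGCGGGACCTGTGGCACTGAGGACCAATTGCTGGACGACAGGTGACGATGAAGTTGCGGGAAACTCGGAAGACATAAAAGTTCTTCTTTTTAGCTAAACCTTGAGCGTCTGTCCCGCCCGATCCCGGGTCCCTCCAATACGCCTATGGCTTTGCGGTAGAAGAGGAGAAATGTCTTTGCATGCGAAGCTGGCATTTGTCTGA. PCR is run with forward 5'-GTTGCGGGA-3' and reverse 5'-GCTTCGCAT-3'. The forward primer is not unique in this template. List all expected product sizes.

190 bp, 136 bp

The forward primer GTTGCGGGA matches the top strand at positions 13–21, 67–75.
The reverse primer's reverse complement is ATGCGAAGC, matching at positions 194–202.
Each forward site pairs with the reverse site to give a product ending at position 202: sizes 190, 136 bp.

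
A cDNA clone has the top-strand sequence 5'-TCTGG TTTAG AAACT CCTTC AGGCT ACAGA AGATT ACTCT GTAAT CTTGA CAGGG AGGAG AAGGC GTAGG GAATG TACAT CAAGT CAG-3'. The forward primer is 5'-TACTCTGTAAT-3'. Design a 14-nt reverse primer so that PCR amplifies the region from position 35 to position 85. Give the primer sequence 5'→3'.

The product's 3' end on the top strand is position 85.
The reverse primer anneals to the top strand over positions 72–85, i.e. to AATGTACATCAAGT.
Its sequence written 5'→3' is the reverse complement: ACTTGATGTACATT.

5'-ACTTGATGTACATT-3'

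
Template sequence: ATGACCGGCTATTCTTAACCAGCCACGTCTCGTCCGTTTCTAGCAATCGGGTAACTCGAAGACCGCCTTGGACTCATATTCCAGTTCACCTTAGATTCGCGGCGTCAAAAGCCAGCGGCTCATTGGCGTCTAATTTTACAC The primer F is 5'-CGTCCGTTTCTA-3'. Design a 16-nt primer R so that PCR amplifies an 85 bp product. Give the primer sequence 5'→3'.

The forward primer binds at positions 31–42, so an 85 bp product ends at position 31 + 85 − 1 = 115.
The reverse primer anneals to the top strand over positions 100–115, i.e. to CGGCGTCAAAAGCCAG.
Its sequence written 5'→3' is the reverse complement: CTGGCTTTTGACGCCG.

5'-CTGGCTTTTGACGCCG-3'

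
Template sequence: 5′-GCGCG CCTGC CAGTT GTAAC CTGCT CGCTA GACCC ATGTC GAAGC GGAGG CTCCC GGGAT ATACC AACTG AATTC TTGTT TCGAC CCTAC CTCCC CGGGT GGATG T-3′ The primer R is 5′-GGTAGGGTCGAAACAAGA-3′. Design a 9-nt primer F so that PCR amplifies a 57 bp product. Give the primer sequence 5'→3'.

The reverse primer's reverse complement TCTTGTTTCGACCCTACC matches the template at positions 74–91, so the product ends at position 91.
A 57 bp product then starts at position 91 − 57 + 1 = 35.
The forward primer is identical to the top strand there: CATGTCGAA.

5'-CATGTCGAA-3'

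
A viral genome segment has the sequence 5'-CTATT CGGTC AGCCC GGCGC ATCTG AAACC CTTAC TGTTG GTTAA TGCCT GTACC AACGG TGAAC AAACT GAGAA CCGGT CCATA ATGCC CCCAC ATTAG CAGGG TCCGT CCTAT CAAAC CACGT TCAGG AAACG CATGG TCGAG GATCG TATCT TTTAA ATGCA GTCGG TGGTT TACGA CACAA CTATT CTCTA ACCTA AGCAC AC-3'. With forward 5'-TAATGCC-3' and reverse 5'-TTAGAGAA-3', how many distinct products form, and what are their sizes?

Two products: 154 bp, 113 bp

The forward primer TAATGCC matches the top strand at positions 43–49, 84–90.
The reverse primer's reverse complement is TTCTCTAA, matching at positions 189–196.
Each forward site pairs with the reverse site to give a product ending at position 196: sizes 154, 113 bp.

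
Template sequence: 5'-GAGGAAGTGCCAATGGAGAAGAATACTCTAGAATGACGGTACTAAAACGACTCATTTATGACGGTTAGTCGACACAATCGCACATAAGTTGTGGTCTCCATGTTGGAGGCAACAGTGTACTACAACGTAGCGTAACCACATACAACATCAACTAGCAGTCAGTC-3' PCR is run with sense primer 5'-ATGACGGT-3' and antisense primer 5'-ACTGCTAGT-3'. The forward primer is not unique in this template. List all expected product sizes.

127 bp, 102 bp

The forward primer ATGACGGT matches the top strand at positions 33–40, 58–65.
The reverse primer's reverse complement is ACTAGCAGT, matching at positions 151–159.
Each forward site pairs with the reverse site to give a product ending at position 159: sizes 127, 102 bp.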